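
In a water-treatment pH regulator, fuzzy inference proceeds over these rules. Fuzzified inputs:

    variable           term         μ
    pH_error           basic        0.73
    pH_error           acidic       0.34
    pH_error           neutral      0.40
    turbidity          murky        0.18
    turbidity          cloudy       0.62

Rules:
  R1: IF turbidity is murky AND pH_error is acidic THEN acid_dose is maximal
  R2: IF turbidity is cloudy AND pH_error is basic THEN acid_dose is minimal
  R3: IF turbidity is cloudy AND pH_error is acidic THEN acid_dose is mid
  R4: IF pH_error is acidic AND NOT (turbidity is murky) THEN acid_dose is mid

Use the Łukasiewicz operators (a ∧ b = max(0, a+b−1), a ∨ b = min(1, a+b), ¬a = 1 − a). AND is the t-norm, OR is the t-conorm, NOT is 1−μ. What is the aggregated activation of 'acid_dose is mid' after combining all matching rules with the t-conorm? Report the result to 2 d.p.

R1: murky=0.18, acidic=0.34; AND[max(0, a+b−1)] → w = 0.00
R2: cloudy=0.62, basic=0.73; AND[max(0, a+b−1)] → w = 0.35
R3: cloudy=0.62, acidic=0.34; AND[max(0, a+b−1)] → w = 0.00
R4: acidic=0.34, ¬murky=1−0.18=0.82; AND[max(0, a+b−1)] → w = 0.16
Rules with consequent 'mid': {R3, R4} → strengths 0.00, 0.16
Aggregate via t-conorm [min(1, a+b)]: 0.16

0.16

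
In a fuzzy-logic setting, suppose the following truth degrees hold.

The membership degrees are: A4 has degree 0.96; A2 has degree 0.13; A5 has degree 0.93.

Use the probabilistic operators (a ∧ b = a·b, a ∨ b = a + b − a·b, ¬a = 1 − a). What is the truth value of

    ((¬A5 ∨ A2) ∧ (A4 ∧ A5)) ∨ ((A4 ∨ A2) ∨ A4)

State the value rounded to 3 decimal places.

¬A5 = 1 − 0.9300 = 0.0700
¬A5 ∨ A2 = a + b − a·b on (0.0700, 0.1300) = 0.1909
A4 ∧ A5 = a·b on (0.9600, 0.9300) = 0.8928
(¬A5 ∨ A2) ∧ (A4 ∧ A5) = a·b on (0.1909, 0.8928) = 0.1704
A4 ∨ A2 = a + b − a·b on (0.9600, 0.1300) = 0.9652
(A4 ∨ A2) ∨ A4 = a + b − a·b on (0.9652, 0.9600) = 0.9986
((¬A5 ∨ A2) ∧ (A4 ∧ A5)) ∨ ((A4 ∨ A2) ∨ A4) = a + b − a·b on (0.1704, 0.9986) = 0.9988

0.999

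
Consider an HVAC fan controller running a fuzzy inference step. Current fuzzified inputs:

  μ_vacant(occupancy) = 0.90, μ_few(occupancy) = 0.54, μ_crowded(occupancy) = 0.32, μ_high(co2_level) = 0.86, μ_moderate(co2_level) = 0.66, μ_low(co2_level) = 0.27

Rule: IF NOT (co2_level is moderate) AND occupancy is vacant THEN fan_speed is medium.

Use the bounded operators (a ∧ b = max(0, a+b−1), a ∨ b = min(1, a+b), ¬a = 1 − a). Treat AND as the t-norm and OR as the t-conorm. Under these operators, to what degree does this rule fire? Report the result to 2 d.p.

firing strength: ¬moderate=1−0.66=0.34, vacant=0.90; AND[max(0, a+b−1)] → w = 0.24

0.24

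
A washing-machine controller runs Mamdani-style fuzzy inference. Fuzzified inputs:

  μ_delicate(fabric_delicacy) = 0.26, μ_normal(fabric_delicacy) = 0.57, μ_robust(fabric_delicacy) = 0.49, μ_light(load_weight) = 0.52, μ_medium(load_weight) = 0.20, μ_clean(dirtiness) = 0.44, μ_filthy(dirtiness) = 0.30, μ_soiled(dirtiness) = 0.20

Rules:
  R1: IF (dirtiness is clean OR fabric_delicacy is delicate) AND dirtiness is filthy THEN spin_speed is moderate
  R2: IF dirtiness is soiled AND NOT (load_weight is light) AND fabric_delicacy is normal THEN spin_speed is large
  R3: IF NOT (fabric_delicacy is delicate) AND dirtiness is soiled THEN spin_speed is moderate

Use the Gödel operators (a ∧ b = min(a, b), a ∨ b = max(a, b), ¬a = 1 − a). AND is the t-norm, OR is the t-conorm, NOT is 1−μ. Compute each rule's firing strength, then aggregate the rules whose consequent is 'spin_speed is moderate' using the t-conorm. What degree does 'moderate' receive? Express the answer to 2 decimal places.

0.30

R1: (clean=0.44 OR delicate=0.26) = 0.44; AND[min(a, b)] with filthy=0.30 → w = 0.30
R2: soiled=0.20, ¬light=1−0.52=0.48, normal=0.57; AND[min(a, b)] → w = 0.20
R3: ¬delicate=1−0.26=0.74, soiled=0.20; AND[min(a, b)] → w = 0.20
Rules with consequent 'moderate': {R1, R3} → strengths 0.30, 0.20
Aggregate via t-conorm [max(a, b)]: 0.30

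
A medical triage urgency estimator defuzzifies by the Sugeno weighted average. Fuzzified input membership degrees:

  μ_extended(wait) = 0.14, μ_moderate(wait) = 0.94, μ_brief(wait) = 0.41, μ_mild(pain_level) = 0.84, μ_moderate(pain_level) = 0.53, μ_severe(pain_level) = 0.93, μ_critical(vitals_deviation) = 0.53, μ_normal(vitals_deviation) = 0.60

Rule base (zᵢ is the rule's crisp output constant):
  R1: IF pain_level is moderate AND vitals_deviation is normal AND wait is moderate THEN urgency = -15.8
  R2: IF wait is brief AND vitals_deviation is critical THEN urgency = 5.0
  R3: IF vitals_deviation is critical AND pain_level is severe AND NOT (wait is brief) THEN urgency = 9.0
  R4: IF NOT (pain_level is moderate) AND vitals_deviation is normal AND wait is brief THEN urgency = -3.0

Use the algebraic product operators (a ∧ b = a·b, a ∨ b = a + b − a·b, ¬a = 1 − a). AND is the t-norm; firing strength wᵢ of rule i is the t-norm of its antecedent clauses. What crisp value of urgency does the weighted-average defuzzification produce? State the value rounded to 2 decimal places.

-1.48

R1 (z=-15.8): moderate=0.53, normal=0.60, moderate=0.94; AND[a·b] → w = 0.2989
R2 (z=5.0): brief=0.41, critical=0.53; AND[a·b] → w = 0.2173
R3 (z=9.0): critical=0.53, severe=0.93, ¬brief=1−0.41=0.59; AND[a·b] → w = 0.2908
R4 (z=-3.0): ¬moderate=1−0.53=0.47, normal=0.60, brief=0.41; AND[a·b] → w = 0.1156
Weighted average = (0.2989·-15.8 + 0.2173·5.0 + 0.2908·9.0 + 0.1156·-3.0) / (0.2989 + 0.2173 + 0.2908 + 0.1156)
  = -1.3660 / 0.9227 = -1.48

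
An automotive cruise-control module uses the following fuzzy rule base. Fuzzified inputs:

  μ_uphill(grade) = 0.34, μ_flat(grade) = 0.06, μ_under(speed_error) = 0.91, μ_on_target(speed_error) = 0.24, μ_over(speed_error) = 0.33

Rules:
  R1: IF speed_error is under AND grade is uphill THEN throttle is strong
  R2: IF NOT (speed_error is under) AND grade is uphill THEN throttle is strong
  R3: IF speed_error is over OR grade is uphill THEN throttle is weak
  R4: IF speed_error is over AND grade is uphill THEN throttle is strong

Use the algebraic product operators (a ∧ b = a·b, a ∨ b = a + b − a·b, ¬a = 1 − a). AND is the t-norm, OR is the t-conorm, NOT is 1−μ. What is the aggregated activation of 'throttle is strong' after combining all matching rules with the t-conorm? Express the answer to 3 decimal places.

0.406

R1: under=0.91, uphill=0.34; AND[a·b] → w = 0.3094
R2: ¬under=1−0.91=0.09, uphill=0.34; AND[a·b] → w = 0.0306
R3: over=0.33, uphill=0.34; OR[a + b − a·b] → w = 0.5578
R4: over=0.33, uphill=0.34; AND[a·b] → w = 0.1122
Rules with consequent 'strong': {R1, R2, R4} → strengths 0.3094, 0.0306, 0.1122
Aggregate via t-conorm [a + b − a·b]: 0.4056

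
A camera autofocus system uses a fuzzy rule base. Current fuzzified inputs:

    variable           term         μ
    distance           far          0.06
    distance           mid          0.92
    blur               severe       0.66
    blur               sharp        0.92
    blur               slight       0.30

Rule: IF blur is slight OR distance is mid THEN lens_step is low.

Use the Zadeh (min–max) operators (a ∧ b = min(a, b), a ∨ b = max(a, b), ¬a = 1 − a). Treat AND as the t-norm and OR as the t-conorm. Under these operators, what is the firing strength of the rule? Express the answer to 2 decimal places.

firing strength: slight=0.30, mid=0.92; OR[max(a, b)] → w = 0.92

0.92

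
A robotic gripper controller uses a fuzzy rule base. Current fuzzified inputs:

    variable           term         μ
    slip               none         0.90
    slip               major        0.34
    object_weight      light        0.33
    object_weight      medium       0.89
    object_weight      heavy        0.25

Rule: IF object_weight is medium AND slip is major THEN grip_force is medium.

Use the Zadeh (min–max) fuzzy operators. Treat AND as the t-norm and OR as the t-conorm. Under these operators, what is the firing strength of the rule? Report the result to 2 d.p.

0.34

firing strength: medium=0.89, major=0.34; AND[min(a, b)] → w = 0.34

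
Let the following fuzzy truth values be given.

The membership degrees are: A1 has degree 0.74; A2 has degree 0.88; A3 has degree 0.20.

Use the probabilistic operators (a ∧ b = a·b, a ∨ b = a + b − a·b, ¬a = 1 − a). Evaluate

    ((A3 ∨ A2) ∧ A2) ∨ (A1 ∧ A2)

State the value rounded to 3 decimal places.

A3 ∨ A2 = a + b − a·b on (0.2000, 0.8800) = 0.9040
(A3 ∨ A2) ∧ A2 = a·b on (0.9040, 0.8800) = 0.7955
A1 ∧ A2 = a·b on (0.7400, 0.8800) = 0.6512
((A3 ∨ A2) ∧ A2) ∨ (A1 ∧ A2) = a + b − a·b on (0.7955, 0.6512) = 0.9287

0.929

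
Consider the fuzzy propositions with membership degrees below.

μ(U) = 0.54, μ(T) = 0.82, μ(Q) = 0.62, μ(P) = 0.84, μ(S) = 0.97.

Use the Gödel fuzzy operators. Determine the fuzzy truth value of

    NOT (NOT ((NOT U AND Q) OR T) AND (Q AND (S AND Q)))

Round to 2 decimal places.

0.82

NOT U = 1 − 0.54 = 0.46
NOT U AND Q = min(a, b) on (0.46, 0.62) = 0.46
(NOT U AND Q) OR T = max(a, b) on (0.46, 0.82) = 0.82
NOT ((NOT U AND Q) OR T) = 1 − 0.82 = 0.18
S AND Q = min(a, b) on (0.97, 0.62) = 0.62
Q AND (S AND Q) = min(a, b) on (0.62, 0.62) = 0.62
NOT ((NOT U AND Q) OR T) AND (Q AND (S AND Q)) = min(a, b) on (0.18, 0.62) = 0.18
NOT (NOT ((NOT U AND Q) OR T) AND (Q AND (S AND Q))) = 1 − 0.18 = 0.82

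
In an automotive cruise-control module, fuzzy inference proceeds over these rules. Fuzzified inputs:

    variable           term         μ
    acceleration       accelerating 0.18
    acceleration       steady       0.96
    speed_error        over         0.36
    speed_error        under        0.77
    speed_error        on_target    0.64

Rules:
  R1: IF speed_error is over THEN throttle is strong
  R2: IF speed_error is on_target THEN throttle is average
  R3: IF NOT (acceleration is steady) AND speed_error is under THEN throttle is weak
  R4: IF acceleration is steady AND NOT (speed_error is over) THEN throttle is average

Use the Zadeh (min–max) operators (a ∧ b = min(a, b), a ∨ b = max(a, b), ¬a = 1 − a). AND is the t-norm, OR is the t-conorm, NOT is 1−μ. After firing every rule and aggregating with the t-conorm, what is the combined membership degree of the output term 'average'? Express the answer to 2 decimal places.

0.64

R1: over=0.36 → w = 0.36
R2: on_target=0.64 → w = 0.64
R3: ¬steady=1−0.96=0.04, under=0.77; AND[min(a, b)] → w = 0.04
R4: steady=0.96, ¬over=1−0.36=0.64; AND[min(a, b)] → w = 0.64
Rules with consequent 'average': {R2, R4} → strengths 0.64, 0.64
Aggregate via t-conorm [max(a, b)]: 0.64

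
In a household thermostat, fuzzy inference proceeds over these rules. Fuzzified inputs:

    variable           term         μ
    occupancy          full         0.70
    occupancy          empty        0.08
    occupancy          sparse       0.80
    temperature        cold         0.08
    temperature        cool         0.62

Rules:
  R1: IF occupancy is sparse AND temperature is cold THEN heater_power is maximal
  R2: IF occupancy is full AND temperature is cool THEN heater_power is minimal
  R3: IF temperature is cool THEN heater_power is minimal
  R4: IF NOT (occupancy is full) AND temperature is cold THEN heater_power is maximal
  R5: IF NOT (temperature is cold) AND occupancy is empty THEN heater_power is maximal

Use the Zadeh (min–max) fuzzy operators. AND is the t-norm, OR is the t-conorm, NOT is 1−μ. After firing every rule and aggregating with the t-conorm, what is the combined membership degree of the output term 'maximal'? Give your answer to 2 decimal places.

0.08

R1: sparse=0.80, cold=0.08; AND[min(a, b)] → w = 0.08
R2: full=0.70, cool=0.62; AND[min(a, b)] → w = 0.62
R3: cool=0.62 → w = 0.62
R4: ¬full=1−0.70=0.30, cold=0.08; AND[min(a, b)] → w = 0.08
R5: ¬cold=1−0.08=0.92, empty=0.08; AND[min(a, b)] → w = 0.08
Rules with consequent 'maximal': {R1, R4, R5} → strengths 0.08, 0.08, 0.08
Aggregate via t-conorm [max(a, b)]: 0.08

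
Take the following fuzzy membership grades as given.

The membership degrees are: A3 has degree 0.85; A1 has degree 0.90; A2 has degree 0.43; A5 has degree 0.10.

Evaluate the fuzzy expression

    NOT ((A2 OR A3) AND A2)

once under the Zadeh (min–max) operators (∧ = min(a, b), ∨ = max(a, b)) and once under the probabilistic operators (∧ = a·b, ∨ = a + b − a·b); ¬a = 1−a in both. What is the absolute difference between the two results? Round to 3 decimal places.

Under Zadeh (min–max):
  A2 OR A3 = max(a, b) on (0.43, 0.85) = 0.85
  (A2 OR A3) AND A2 = min(a, b) on (0.85, 0.43) = 0.43
  NOT ((A2 OR A3) AND A2) = 1 − 0.43 = 0.57
  → value = 0.5700
Under probabilistic:
  A2 OR A3 = a + b − a·b on (0.4300, 0.8500) = 0.9145
  (A2 OR A3) AND A2 = a·b on (0.9145, 0.4300) = 0.3932
  NOT ((A2 OR A3) AND A2) = 1 − 0.3932 = 0.6068
  → value = 0.6068
|0.5700 − 0.6068| = 0.037

0.037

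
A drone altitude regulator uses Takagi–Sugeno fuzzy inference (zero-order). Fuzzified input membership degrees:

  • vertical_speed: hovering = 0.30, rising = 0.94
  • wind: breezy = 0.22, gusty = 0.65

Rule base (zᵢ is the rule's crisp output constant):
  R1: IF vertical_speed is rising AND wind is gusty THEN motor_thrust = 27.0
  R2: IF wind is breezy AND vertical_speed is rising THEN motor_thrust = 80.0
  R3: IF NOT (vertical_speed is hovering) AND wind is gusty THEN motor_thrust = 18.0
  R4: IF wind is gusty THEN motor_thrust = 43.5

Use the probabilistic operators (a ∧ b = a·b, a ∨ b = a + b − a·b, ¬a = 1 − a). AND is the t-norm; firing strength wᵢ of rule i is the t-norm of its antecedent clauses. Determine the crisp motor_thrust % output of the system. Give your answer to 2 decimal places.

36.15

R1 (z=27.0): rising=0.94, gusty=0.65; AND[a·b] → w = 0.6110
R2 (z=80.0): breezy=0.22, rising=0.94; AND[a·b] → w = 0.2068
R3 (z=18.0): ¬hovering=1−0.30=0.70, gusty=0.65; AND[a·b] → w = 0.4550
R4 (z=43.5): gusty=0.65 → w = 0.6500
Weighted average = (0.6110·27.0 + 0.2068·80.0 + 0.4550·18.0 + 0.6500·43.5) / (0.6110 + 0.2068 + 0.4550 + 0.6500)
  = 69.5060 / 1.9228 = 36.15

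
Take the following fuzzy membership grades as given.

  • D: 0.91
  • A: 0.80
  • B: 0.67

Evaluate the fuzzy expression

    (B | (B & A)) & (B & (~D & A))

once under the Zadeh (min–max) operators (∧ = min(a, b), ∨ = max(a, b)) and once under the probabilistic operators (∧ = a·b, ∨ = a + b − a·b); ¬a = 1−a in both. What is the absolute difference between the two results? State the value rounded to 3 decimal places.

Under Zadeh (min–max):
  B & A = min(a, b) on (0.67, 0.80) = 0.67
  B | (B & A) = max(a, b) on (0.67, 0.67) = 0.67
  ~D = 1 − 0.91 = 0.09
  ~D & A = min(a, b) on (0.09, 0.80) = 0.09
  B & (~D & A) = min(a, b) on (0.67, 0.09) = 0.09
  (B | (B & A)) & (B & (~D & A)) = min(a, b) on (0.67, 0.09) = 0.09
  → value = 0.0900
Under probabilistic:
  B & A = a·b on (0.6700, 0.8000) = 0.5360
  B | (B & A) = a + b − a·b on (0.6700, 0.5360) = 0.8469
  ~D = 1 − 0.9100 = 0.0900
  ~D & A = a·b on (0.0900, 0.8000) = 0.0720
  B & (~D & A) = a·b on (0.6700, 0.0720) = 0.0482
  (B | (B & A)) & (B & (~D & A)) = a·b on (0.8469, 0.0482) = 0.0409
  → value = 0.0409
|0.0900 − 0.0409| = 0.049

0.049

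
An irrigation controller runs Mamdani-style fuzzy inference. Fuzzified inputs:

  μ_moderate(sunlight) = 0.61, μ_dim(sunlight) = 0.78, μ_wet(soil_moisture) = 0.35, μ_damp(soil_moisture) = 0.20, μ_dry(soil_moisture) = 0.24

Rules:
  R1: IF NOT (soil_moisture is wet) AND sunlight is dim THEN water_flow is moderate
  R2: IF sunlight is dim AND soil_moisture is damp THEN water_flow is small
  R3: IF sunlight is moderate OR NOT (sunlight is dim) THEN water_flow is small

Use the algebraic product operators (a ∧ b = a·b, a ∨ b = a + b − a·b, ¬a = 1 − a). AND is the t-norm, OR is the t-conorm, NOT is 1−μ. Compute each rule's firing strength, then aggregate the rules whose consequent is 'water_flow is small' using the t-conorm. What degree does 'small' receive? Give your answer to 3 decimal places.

0.743

R1: ¬wet=1−0.35=0.65, dim=0.78; AND[a·b] → w = 0.5070
R2: dim=0.78, damp=0.20; AND[a·b] → w = 0.1560
R3: moderate=0.61, ¬dim=1−0.78=0.22; OR[a + b − a·b] → w = 0.6958
Rules with consequent 'small': {R2, R3} → strengths 0.1560, 0.6958
Aggregate via t-conorm [a + b − a·b]: 0.7433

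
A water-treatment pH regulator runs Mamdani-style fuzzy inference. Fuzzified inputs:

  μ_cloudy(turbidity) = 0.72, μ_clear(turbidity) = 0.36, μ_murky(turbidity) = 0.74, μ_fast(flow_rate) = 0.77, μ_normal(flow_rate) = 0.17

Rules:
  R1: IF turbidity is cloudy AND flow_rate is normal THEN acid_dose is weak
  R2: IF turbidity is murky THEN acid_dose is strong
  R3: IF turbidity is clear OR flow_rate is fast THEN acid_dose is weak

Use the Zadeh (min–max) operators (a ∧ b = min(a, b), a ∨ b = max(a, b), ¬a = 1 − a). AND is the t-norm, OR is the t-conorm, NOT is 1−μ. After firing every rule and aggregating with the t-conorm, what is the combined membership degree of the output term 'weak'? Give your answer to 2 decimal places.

0.77

R1: cloudy=0.72, normal=0.17; AND[min(a, b)] → w = 0.17
R2: murky=0.74 → w = 0.74
R3: clear=0.36, fast=0.77; OR[max(a, b)] → w = 0.77
Rules with consequent 'weak': {R1, R3} → strengths 0.17, 0.77
Aggregate via t-conorm [max(a, b)]: 0.77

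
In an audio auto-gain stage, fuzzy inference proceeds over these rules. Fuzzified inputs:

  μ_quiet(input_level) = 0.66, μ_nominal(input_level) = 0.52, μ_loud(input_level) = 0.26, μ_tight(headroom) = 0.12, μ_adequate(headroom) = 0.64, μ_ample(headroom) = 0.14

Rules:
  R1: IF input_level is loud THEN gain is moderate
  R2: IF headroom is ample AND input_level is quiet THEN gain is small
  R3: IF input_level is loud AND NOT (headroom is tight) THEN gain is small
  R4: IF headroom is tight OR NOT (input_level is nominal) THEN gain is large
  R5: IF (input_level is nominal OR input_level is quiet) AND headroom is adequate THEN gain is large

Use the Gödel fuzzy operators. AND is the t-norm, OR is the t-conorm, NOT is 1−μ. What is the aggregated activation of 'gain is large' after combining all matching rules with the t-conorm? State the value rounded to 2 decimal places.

0.64

R1: loud=0.26 → w = 0.26
R2: ample=0.14, quiet=0.66; AND[min(a, b)] → w = 0.14
R3: loud=0.26, ¬tight=1−0.12=0.88; AND[min(a, b)] → w = 0.26
R4: tight=0.12, ¬nominal=1−0.52=0.48; OR[max(a, b)] → w = 0.48
R5: (nominal=0.52 OR quiet=0.66) = 0.66; AND[min(a, b)] with adequate=0.64 → w = 0.64
Rules with consequent 'large': {R4, R5} → strengths 0.48, 0.64
Aggregate via t-conorm [max(a, b)]: 0.64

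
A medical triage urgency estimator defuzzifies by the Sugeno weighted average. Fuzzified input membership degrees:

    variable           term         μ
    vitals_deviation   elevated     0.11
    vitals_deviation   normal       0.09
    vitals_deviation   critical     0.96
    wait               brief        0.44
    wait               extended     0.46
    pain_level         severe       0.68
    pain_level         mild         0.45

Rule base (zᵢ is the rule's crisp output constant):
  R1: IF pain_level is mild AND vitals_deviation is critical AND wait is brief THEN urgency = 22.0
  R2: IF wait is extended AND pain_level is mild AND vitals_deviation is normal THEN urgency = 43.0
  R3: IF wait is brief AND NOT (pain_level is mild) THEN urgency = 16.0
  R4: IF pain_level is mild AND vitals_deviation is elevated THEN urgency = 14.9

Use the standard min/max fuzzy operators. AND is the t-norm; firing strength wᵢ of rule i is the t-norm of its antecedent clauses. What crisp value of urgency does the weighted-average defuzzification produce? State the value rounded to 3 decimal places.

20.582

R1 (z=22.0): mild=0.45, critical=0.96, brief=0.44; AND[min(a, b)] → w = 0.44
R2 (z=43.0): extended=0.46, mild=0.45, normal=0.09; AND[min(a, b)] → w = 0.09
R3 (z=16.0): brief=0.44, ¬mild=1−0.45=0.55; AND[min(a, b)] → w = 0.44
R4 (z=14.9): mild=0.45, elevated=0.11; AND[min(a, b)] → w = 0.11
Weighted average = (0.44·22.0 + 0.09·43.0 + 0.44·16.0 + 0.11·14.9) / (0.44 + 0.09 + 0.44 + 0.11)
  = 22.2290 / 1.0800 = 20.582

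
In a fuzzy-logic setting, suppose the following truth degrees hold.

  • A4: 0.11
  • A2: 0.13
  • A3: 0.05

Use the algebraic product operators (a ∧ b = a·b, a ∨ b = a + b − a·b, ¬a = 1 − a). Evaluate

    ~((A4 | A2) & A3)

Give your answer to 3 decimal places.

A4 | A2 = a + b − a·b on (0.1100, 0.1300) = 0.2257
(A4 | A2) & A3 = a·b on (0.2257, 0.0500) = 0.0113
~((A4 | A2) & A3) = 1 − 0.0113 = 0.9887

0.989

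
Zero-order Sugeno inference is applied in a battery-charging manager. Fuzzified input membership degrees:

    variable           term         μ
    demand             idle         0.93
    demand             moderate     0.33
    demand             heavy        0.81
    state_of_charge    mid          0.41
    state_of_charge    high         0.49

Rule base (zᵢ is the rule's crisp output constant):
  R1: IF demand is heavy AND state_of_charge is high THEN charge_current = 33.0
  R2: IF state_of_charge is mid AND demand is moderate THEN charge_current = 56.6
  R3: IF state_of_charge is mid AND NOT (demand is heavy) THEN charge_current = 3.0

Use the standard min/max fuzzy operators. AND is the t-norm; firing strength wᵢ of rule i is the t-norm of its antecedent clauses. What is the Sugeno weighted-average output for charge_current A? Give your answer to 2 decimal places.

R1 (z=33.0): heavy=0.81, high=0.49; AND[min(a, b)] → w = 0.49
R2 (z=56.6): mid=0.41, moderate=0.33; AND[min(a, b)] → w = 0.33
R3 (z=3.0): mid=0.41, ¬heavy=1−0.81=0.19; AND[min(a, b)] → w = 0.19
Weighted average = (0.49·33.0 + 0.33·56.6 + 0.19·3.0) / (0.49 + 0.33 + 0.19)
  = 35.4180 / 1.0100 = 35.07

35.07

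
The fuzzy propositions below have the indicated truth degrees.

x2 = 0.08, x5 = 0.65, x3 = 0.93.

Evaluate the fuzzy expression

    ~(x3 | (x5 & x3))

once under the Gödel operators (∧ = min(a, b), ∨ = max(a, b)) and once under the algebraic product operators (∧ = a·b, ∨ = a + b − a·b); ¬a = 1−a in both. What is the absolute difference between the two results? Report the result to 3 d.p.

0.042

Under Gödel:
  x5 & x3 = min(a, b) on (0.65, 0.93) = 0.65
  x3 | (x5 & x3) = max(a, b) on (0.93, 0.65) = 0.93
  ~(x3 | (x5 & x3)) = 1 − 0.93 = 0.07
  → value = 0.0700
Under algebraic product:
  x5 & x3 = a·b on (0.6500, 0.9300) = 0.6045
  x3 | (x5 & x3) = a + b − a·b on (0.9300, 0.6045) = 0.9723
  ~(x3 | (x5 & x3)) = 1 − 0.9723 = 0.0277
  → value = 0.0277
|0.0700 − 0.0277| = 0.042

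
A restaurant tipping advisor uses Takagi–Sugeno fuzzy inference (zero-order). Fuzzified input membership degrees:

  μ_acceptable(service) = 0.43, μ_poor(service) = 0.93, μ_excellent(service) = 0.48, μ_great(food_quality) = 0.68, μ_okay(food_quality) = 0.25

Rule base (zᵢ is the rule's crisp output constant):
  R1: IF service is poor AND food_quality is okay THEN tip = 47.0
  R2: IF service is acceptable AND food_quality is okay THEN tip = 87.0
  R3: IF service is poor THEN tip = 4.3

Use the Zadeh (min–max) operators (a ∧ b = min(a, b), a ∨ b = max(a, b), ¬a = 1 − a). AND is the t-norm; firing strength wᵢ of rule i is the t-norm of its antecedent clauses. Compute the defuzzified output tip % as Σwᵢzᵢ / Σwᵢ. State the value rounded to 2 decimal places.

26.22

R1 (z=47.0): poor=0.93, okay=0.25; AND[min(a, b)] → w = 0.25
R2 (z=87.0): acceptable=0.43, okay=0.25; AND[min(a, b)] → w = 0.25
R3 (z=4.3): poor=0.93 → w = 0.93
Weighted average = (0.25·47.0 + 0.25·87.0 + 0.93·4.3) / (0.25 + 0.25 + 0.93)
  = 37.4990 / 1.4300 = 26.22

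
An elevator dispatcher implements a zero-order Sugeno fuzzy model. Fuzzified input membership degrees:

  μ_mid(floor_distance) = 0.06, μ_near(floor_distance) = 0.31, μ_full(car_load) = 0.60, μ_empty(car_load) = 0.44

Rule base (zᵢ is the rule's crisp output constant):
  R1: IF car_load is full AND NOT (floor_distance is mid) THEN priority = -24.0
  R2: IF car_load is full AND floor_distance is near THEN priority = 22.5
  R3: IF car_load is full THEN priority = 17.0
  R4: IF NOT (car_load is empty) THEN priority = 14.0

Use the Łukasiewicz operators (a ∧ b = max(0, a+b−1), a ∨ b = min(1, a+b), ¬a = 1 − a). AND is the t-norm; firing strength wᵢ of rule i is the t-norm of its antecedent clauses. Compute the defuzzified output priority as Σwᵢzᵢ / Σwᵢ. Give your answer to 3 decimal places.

R1 (z=-24.0): full=0.60, ¬mid=1−0.06=0.94; AND[max(0, a+b−1)] → w = 0.54
R2 (z=22.5): full=0.60, near=0.31; AND[max(0, a+b−1)] → w = 0.00
R3 (z=17.0): full=0.60 → w = 0.60
R4 (z=14.0): ¬empty=1−0.44=0.56 → w = 0.56
Weighted average = (0.54·-24.0 + 0.00·22.5 + 0.60·17.0 + 0.56·14.0) / (0.54 + 0.00 + 0.60 + 0.56)
  = 5.0800 / 1.7000 = 2.988

2.988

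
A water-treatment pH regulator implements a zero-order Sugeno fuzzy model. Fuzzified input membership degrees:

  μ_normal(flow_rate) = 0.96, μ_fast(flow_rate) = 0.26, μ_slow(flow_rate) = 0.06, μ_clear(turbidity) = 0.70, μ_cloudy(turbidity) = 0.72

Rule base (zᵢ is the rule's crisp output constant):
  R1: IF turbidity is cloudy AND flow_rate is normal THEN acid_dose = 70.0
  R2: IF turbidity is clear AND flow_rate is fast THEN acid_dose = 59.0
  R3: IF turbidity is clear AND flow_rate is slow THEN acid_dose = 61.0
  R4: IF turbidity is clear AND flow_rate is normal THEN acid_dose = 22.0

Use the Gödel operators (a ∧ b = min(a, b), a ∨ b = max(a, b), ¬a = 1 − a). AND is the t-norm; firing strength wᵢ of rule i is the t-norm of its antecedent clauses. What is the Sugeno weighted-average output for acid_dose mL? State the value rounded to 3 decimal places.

R1 (z=70.0): cloudy=0.72, normal=0.96; AND[min(a, b)] → w = 0.72
R2 (z=59.0): clear=0.70, fast=0.26; AND[min(a, b)] → w = 0.26
R3 (z=61.0): clear=0.70, slow=0.06; AND[min(a, b)] → w = 0.06
R4 (z=22.0): clear=0.70, normal=0.96; AND[min(a, b)] → w = 0.70
Weighted average = (0.72·70.0 + 0.26·59.0 + 0.06·61.0 + 0.70·22.0) / (0.72 + 0.26 + 0.06 + 0.70)
  = 84.8000 / 1.7400 = 48.736

48.736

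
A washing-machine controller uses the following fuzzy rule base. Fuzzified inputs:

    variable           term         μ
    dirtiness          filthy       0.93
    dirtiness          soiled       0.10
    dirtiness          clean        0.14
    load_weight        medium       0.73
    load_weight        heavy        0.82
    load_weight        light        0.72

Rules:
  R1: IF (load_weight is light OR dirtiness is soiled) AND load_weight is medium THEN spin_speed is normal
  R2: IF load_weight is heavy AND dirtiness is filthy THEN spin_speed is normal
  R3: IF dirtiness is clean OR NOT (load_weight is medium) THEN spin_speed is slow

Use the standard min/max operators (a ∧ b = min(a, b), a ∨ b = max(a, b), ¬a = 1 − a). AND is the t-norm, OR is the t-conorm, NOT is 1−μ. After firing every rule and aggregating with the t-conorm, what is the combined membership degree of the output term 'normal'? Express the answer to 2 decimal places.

R1: (light=0.72 OR soiled=0.10) = 0.72; AND[min(a, b)] with medium=0.73 → w = 0.72
R2: heavy=0.82, filthy=0.93; AND[min(a, b)] → w = 0.82
R3: clean=0.14, ¬medium=1−0.73=0.27; OR[max(a, b)] → w = 0.27
Rules with consequent 'normal': {R1, R2} → strengths 0.72, 0.82
Aggregate via t-conorm [max(a, b)]: 0.82

0.82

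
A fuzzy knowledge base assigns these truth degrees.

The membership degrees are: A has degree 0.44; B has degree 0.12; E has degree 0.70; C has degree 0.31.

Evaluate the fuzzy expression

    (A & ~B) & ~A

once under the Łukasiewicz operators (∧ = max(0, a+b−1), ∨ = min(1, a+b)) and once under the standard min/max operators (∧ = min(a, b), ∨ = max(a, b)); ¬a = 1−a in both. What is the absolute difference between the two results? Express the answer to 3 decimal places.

0.440

Under Łukasiewicz:
  ~B = 1 − 0.12 = 0.88
  A & ~B = max(0, a+b−1) on (0.44, 0.88) = 0.32
  ~A = 1 − 0.44 = 0.56
  (A & ~B) & ~A = max(0, a+b−1) on (0.32, 0.56) = 0.00
  → value = 0.0000
Under standard min/max:
  ~B = 1 − 0.12 = 0.88
  A & ~B = min(a, b) on (0.44, 0.88) = 0.44
  ~A = 1 − 0.44 = 0.56
  (A & ~B) & ~A = min(a, b) on (0.44, 0.56) = 0.44
  → value = 0.4400
|0.0000 − 0.4400| = 0.440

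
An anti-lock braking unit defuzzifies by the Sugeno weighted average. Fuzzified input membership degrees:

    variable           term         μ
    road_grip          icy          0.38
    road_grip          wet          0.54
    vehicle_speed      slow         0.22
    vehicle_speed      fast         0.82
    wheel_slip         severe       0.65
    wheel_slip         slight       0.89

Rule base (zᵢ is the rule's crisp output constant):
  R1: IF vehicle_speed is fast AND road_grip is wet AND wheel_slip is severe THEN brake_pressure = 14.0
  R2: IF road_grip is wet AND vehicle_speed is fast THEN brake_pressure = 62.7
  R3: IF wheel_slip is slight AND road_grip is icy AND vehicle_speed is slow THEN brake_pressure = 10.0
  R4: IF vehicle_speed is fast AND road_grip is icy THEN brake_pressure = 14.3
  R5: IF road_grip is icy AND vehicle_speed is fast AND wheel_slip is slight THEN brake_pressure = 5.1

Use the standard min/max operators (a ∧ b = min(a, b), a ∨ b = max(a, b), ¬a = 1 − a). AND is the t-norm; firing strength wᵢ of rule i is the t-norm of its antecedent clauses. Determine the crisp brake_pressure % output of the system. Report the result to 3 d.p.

24.752

R1 (z=14.0): fast=0.82, wet=0.54, severe=0.65; AND[min(a, b)] → w = 0.54
R2 (z=62.7): wet=0.54, fast=0.82; AND[min(a, b)] → w = 0.54
R3 (z=10.0): slight=0.89, icy=0.38, slow=0.22; AND[min(a, b)] → w = 0.22
R4 (z=14.3): fast=0.82, icy=0.38; AND[min(a, b)] → w = 0.38
R5 (z=5.1): icy=0.38, fast=0.82, slight=0.89; AND[min(a, b)] → w = 0.38
Weighted average = (0.54·14.0 + 0.54·62.7 + 0.22·10.0 + 0.38·14.3 + 0.38·5.1) / (0.54 + 0.54 + 0.22 + 0.38 + 0.38)
  = 50.9900 / 2.0600 = 24.752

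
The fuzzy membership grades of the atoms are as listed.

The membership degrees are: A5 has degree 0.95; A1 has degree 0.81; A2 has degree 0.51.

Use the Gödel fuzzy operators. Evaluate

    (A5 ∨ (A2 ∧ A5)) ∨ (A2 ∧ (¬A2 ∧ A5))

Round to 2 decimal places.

0.95

A2 ∧ A5 = min(a, b) on (0.51, 0.95) = 0.51
A5 ∨ (A2 ∧ A5) = max(a, b) on (0.95, 0.51) = 0.95
¬A2 = 1 − 0.51 = 0.49
¬A2 ∧ A5 = min(a, b) on (0.49, 0.95) = 0.49
A2 ∧ (¬A2 ∧ A5) = min(a, b) on (0.51, 0.49) = 0.49
(A5 ∨ (A2 ∧ A5)) ∨ (A2 ∧ (¬A2 ∧ A5)) = max(a, b) on (0.95, 0.49) = 0.95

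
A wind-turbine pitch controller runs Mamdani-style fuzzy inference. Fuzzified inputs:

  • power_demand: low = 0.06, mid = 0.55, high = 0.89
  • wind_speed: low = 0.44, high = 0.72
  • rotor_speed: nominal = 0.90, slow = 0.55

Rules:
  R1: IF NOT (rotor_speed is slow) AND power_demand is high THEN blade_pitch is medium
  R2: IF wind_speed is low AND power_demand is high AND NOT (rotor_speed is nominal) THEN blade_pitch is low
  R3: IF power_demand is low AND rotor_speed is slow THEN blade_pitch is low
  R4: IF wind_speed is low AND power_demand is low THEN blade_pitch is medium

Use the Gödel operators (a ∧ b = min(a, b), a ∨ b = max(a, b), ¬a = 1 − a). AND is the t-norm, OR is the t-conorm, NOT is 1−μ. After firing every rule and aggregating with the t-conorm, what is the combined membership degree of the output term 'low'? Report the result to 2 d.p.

R1: ¬slow=1−0.55=0.45, high=0.89; AND[min(a, b)] → w = 0.45
R2: low=0.44, high=0.89, ¬nominal=1−0.90=0.10; AND[min(a, b)] → w = 0.10
R3: low=0.06, slow=0.55; AND[min(a, b)] → w = 0.06
R4: low=0.44, low=0.06; AND[min(a, b)] → w = 0.06
Rules with consequent 'low': {R2, R3} → strengths 0.10, 0.06
Aggregate via t-conorm [max(a, b)]: 0.10

0.10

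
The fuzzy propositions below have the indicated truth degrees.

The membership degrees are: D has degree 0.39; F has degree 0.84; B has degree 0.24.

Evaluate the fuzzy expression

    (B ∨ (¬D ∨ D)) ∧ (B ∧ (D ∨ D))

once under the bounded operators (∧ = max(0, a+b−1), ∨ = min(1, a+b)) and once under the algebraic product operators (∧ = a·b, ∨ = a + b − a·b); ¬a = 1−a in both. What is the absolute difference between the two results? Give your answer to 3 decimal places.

Under bounded:
  ¬D = 1 − 0.39 = 0.61
  ¬D ∨ D = min(1, a+b) on (0.61, 0.39) = 1.00
  B ∨ (¬D ∨ D) = min(1, a+b) on (0.24, 1.00) = 1.00
  D ∨ D = min(1, a+b) on (0.39, 0.39) = 0.78
  B ∧ (D ∨ D) = max(0, a+b−1) on (0.24, 0.78) = 0.02
  (B ∨ (¬D ∨ D)) ∧ (B ∧ (D ∨ D)) = max(0, a+b−1) on (1.00, 0.02) = 0.02
  → value = 0.0200
Under algebraic product:
  ¬D = 1 − 0.3900 = 0.6100
  ¬D ∨ D = a + b − a·b on (0.6100, 0.3900) = 0.7621
  B ∨ (¬D ∨ D) = a + b − a·b on (0.2400, 0.7621) = 0.8192
  D ∨ D = a + b − a·b on (0.3900, 0.3900) = 0.6279
  B ∧ (D ∨ D) = a·b on (0.2400, 0.6279) = 0.1507
  (B ∨ (¬D ∨ D)) ∧ (B ∧ (D ∨ D)) = a·b on (0.8192, 0.1507) = 0.1234
  → value = 0.1234
|0.0200 − 0.1234| = 0.103

0.103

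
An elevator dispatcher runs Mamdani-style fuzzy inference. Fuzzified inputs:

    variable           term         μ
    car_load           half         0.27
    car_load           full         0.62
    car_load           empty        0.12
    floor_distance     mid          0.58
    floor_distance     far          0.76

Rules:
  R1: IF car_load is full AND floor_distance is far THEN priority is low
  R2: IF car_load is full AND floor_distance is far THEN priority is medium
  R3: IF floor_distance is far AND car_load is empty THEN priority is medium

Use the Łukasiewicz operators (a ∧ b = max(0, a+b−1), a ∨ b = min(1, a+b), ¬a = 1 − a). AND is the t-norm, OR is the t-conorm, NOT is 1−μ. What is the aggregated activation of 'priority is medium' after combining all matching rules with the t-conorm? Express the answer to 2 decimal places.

R1: full=0.62, far=0.76; AND[max(0, a+b−1)] → w = 0.38
R2: full=0.62, far=0.76; AND[max(0, a+b−1)] → w = 0.38
R3: far=0.76, empty=0.12; AND[max(0, a+b−1)] → w = 0.00
Rules with consequent 'medium': {R2, R3} → strengths 0.38, 0.00
Aggregate via t-conorm [min(1, a+b)]: 0.38

0.38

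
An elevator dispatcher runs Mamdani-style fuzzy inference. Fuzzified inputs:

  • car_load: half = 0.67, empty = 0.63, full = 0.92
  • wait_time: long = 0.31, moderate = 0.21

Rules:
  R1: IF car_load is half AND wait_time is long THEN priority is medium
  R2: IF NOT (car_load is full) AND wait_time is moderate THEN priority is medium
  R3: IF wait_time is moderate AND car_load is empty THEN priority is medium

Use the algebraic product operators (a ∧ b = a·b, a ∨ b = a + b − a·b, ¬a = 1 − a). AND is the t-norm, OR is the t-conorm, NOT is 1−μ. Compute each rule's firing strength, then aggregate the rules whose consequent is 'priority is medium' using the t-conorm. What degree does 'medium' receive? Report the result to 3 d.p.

0.324

R1: half=0.67, long=0.31; AND[a·b] → w = 0.2077
R2: ¬full=1−0.92=0.08, moderate=0.21; AND[a·b] → w = 0.0168
R3: moderate=0.21, empty=0.63; AND[a·b] → w = 0.1323
Rules with consequent 'medium': {R1, R2, R3} → strengths 0.2077, 0.0168, 0.1323
Aggregate via t-conorm [a + b − a·b]: 0.3241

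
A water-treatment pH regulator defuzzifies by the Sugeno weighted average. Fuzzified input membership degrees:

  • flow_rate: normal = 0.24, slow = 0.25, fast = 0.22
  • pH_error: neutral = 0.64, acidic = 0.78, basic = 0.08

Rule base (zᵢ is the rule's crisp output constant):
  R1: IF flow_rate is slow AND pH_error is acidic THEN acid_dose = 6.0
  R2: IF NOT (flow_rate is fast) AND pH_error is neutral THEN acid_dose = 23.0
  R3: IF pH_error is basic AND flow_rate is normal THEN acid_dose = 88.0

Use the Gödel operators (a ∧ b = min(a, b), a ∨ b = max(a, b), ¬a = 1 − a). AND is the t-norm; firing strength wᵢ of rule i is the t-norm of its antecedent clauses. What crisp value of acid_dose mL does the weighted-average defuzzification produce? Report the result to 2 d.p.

R1 (z=6.0): slow=0.25, acidic=0.78; AND[min(a, b)] → w = 0.25
R2 (z=23.0): ¬fast=1−0.22=0.78, neutral=0.64; AND[min(a, b)] → w = 0.64
R3 (z=88.0): basic=0.08, normal=0.24; AND[min(a, b)] → w = 0.08
Weighted average = (0.25·6.0 + 0.64·23.0 + 0.08·88.0) / (0.25 + 0.64 + 0.08)
  = 23.2600 / 0.9700 = 23.98

23.98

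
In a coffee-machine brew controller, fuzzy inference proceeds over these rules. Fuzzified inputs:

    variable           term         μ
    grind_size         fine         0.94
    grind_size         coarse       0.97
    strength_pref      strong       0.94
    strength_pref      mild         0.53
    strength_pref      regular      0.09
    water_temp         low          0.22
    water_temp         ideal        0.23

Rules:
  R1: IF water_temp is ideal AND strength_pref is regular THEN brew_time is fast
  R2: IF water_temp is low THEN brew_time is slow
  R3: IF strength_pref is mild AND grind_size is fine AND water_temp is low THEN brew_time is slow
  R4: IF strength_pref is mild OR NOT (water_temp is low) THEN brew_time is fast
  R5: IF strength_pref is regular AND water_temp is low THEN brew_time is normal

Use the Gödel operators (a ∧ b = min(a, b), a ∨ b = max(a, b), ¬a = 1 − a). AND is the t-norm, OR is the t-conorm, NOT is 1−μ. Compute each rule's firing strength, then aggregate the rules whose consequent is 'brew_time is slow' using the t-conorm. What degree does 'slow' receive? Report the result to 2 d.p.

0.22

R1: ideal=0.23, regular=0.09; AND[min(a, b)] → w = 0.09
R2: low=0.22 → w = 0.22
R3: mild=0.53, fine=0.94, low=0.22; AND[min(a, b)] → w = 0.22
R4: mild=0.53, ¬low=1−0.22=0.78; OR[max(a, b)] → w = 0.78
R5: regular=0.09, low=0.22; AND[min(a, b)] → w = 0.09
Rules with consequent 'slow': {R2, R3} → strengths 0.22, 0.22
Aggregate via t-conorm [max(a, b)]: 0.22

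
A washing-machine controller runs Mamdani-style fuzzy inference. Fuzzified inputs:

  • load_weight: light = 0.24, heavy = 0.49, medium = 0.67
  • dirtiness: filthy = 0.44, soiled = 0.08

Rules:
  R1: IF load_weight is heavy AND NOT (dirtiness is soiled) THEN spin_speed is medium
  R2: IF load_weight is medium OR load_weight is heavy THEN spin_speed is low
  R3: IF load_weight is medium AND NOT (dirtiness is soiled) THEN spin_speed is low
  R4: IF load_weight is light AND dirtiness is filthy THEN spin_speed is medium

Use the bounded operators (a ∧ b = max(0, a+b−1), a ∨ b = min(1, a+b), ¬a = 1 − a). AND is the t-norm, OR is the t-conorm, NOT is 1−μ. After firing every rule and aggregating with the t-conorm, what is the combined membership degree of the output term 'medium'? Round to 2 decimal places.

R1: heavy=0.49, ¬soiled=1−0.08=0.92; AND[max(0, a+b−1)] → w = 0.41
R2: medium=0.67, heavy=0.49; OR[min(1, a+b)] → w = 1.00
R3: medium=0.67, ¬soiled=1−0.08=0.92; AND[max(0, a+b−1)] → w = 0.59
R4: light=0.24, filthy=0.44; AND[max(0, a+b−1)] → w = 0.00
Rules with consequent 'medium': {R1, R4} → strengths 0.41, 0.00
Aggregate via t-conorm [min(1, a+b)]: 0.41

0.41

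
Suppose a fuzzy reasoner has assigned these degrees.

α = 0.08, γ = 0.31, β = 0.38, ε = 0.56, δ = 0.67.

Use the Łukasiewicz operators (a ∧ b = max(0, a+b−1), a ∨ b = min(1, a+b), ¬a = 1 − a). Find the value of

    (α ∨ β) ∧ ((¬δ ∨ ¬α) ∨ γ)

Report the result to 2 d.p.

0.46

α ∨ β = min(1, a+b) on (0.08, 0.38) = 0.46
¬δ = 1 − 0.67 = 0.33
¬α = 1 − 0.08 = 0.92
¬δ ∨ ¬α = min(1, a+b) on (0.33, 0.92) = 1.00
(¬δ ∨ ¬α) ∨ γ = min(1, a+b) on (1.00, 0.31) = 1.00
(α ∨ β) ∧ ((¬δ ∨ ¬α) ∨ γ) = max(0, a+b−1) on (0.46, 1.00) = 0.46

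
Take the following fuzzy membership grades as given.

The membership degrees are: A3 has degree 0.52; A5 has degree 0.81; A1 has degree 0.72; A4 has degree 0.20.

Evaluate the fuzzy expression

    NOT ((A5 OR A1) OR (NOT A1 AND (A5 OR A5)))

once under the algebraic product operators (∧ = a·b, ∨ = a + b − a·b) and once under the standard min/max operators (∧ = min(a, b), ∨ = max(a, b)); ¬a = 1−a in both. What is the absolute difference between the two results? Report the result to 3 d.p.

Under algebraic product:
  A5 OR A1 = a + b − a·b on (0.8100, 0.7200) = 0.9468
  NOT A1 = 1 − 0.7200 = 0.2800
  A5 OR A5 = a + b − a·b on (0.8100, 0.8100) = 0.9639
  NOT A1 AND (A5 OR A5) = a·b on (0.2800, 0.9639) = 0.2699
  (A5 OR A1) OR (NOT A1 AND (A5 OR A5)) = a + b − a·b on (0.9468, 0.2699) = 0.9612
  NOT ((A5 OR A1) OR (NOT A1 AND (A5 OR A5))) = 1 − 0.9612 = 0.0388
  → value = 0.0388
Under standard min/max:
  A5 OR A1 = max(a, b) on (0.81, 0.72) = 0.81
  NOT A1 = 1 − 0.72 = 0.28
  A5 OR A5 = max(a, b) on (0.81, 0.81) = 0.81
  NOT A1 AND (A5 OR A5) = min(a, b) on (0.28, 0.81) = 0.28
  (A5 OR A1) OR (NOT A1 AND (A5 OR A5)) = max(a, b) on (0.81, 0.28) = 0.81
  NOT ((A5 OR A1) OR (NOT A1 AND (A5 OR A5))) = 1 − 0.81 = 0.19
  → value = 0.1900
|0.0388 − 0.1900| = 0.151

0.151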